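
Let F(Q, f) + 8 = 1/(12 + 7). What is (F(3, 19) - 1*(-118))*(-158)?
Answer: -330378/19 ≈ -17388.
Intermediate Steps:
F(Q, f) = -151/19 (F(Q, f) = -8 + 1/(12 + 7) = -8 + 1/19 = -151/19)
(F(3, 19) - 1*(-118))*(-158) = (-151/19 - 1*(-118))*(-158) = (-151/19 + 118)*(-158) = (2091/19)*(-158) = -330378/19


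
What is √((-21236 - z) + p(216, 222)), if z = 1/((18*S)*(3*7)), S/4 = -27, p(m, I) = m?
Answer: I*√12013686706/756 ≈ 144.98*I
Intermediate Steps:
S = -108 (S = 4*(-27) = -108)
z = -1/40824 (z = 1/((18*(-108))*(3*7)) = 1/(-1944*21) = 1/(-40824) = -1/40824 ≈ -2.4495e-5)
√((-21236 - z) + p(216, 222)) = √((-21236 - 1*(-1/40824)) + 216) = √((-21236 + 1/40824) + 216) = √(-866938463/40824 + 216) = √(-858120479/40824) = I*√12013686706/756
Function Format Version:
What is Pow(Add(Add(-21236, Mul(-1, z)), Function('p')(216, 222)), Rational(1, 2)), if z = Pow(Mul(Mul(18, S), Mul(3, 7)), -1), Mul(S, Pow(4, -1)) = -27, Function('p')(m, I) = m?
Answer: Mul(Rational(1, 756), I, Pow(12013686706, Rational(1, 2))) ≈ Mul(144.98, I)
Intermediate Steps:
S = -108 (S = Mul(4, -27) = -108)
z = Rational(-1, 40824) (z = Pow(Mul(Mul(18, -108), Mul(3, 7)), -1) = Pow(Mul(-1944, 21), -1) = Pow(-40824, -1) = Rational(-1, 40824) ≈ -2.4495e-5)
Pow(Add(Add(-21236, Mul(-1, z)), Function('p')(216, 222)), Rational(1, 2)) = Pow(Add(Add(-21236, Mul(-1, Rational(-1, 40824))), 216), Rational(1, 2)) = Pow(Add(Add(-21236, Rational(1, 40824)), 216), Rational(1, 2)) = Pow(Add(Rational(-866938463, 40824), 216), Rational(1, 2)) = Pow(Rational(-858120479, 40824), Rational(1, 2)) = Mul(Rational(1, 756), I, Pow(12013686706, Rational(1, 2)))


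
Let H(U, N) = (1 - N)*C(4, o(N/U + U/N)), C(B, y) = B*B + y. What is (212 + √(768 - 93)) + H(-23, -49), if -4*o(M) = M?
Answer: 1103899/1127 + 15*√3 ≈ 1005.5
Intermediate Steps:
o(M) = -M/4
C(B, y) = y + B² (C(B, y) = B² + y = y + B²)
H(U, N) = (1 - N)*(16 - N/(4*U) - U/(4*N)) (H(U, N) = (1 - N)*(-(N/U + U/N)/4 + 4²) = (1 - N)*((-N/(4*U) - U/(4*N)) + 16) = (1 - N)*(16 - N/(4*U) - U/(4*N)))
(212 + √(768 - 93)) + H(-23, -49) = (212 + √(768 - 93)) + (¼)*(-1 - 49)*((-49)² + (-23)² - 64*(-49)*(-23))/(-49*(-23)) = (212 + √675) + (¼)*(-1/49)*(-1/23)*(-50)*(2401 + 529 - 72128) = (212 + 15*√3) + (¼)*(-1/49)*(-1/23)*(-50)*(-69198) = (212 + 15*√3) + 864975/1127 = 1103899/1127 + 15*√3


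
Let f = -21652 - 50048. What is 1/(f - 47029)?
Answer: -1/118729 ≈ -8.4225e-6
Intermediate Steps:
f = -71700
1/(f - 47029) = 1/(-71700 - 47029) = 1/(-118729) = -1/118729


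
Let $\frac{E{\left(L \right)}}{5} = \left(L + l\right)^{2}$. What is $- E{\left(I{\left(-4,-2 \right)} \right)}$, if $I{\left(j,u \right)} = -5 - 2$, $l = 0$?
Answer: $-245$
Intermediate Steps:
$I{\left(j,u \right)} = -7$
$E{\left(L \right)} = 5 L^{2}$ ($E{\left(L \right)} = 5 \left(L + 0\right)^{2} = 5 L^{2}$)
$- E{\left(I{\left(-4,-2 \right)} \right)} = - 5 \left(-7\right)^{2} = - 5 \cdot 49 = \left(-1\right) 245 = -245$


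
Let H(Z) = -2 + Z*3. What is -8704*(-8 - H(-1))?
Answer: 26112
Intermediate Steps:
H(Z) = -2 + 3*Z
-8704*(-8 - H(-1)) = -8704*(-8 - (-2 + 3*(-1))) = -8704*(-8 - (-2 - 3)) = -8704*(-8 - 1*(-5)) = -8704*(-8 + 5) = -8704*(-3) = 26112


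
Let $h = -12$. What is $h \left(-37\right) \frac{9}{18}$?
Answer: $222$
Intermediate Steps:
$h \left(-37\right) \frac{9}{18} = \left(-12\right) \left(-37\right) \frac{9}{18} = 444 \cdot 9 \cdot \frac{1}{18} = 444 \cdot \frac{1}{2} = 222$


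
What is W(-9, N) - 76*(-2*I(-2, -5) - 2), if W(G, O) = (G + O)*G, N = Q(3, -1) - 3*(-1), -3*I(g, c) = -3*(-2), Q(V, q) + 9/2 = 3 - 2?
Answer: -133/2 ≈ -66.500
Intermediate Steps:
Q(V, q) = -7/2 (Q(V, q) = -9/2 + (3 - 2) = -9/2 + 1 = -7/2)
I(g, c) = -2 (I(g, c) = -(-1)*(-2) = -⅓*6 = -2)
N = -½ (N = -7/2 - 3*(-1) = -7/2 + 3 = -½ ≈ -0.50000)
W(G, O) = G*(G + O)
W(-9, N) - 76*(-2*I(-2, -5) - 2) = -9*(-9 - ½) - 76*(-2*(-2) - 2) = -9*(-19/2) - 76*(4 - 2) = 171/2 - 76*2 = 171/2 - 152 = -133/2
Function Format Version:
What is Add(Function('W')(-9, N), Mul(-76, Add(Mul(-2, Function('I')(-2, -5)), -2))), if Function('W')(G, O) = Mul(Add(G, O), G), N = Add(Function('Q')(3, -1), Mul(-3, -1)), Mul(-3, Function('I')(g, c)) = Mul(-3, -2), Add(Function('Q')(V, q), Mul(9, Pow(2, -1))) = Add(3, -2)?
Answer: Rational(-133, 2) ≈ -66.500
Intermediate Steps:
Function('Q')(V, q) = Rational(-7, 2) (Function('Q')(V, q) = Add(Rational(-9, 2), Add(3, -2)) = Add(Rational(-9, 2), 1) = Rational(-7, 2))
Function('I')(g, c) = -2 (Function('I')(g, c) = Mul(Rational(-1, 3), Mul(-3, -2)) = Mul(Rational(-1, 3), 6) = -2)
N = Rational(-1, 2) (N = Add(Rational(-7, 2), Mul(-3, -1)) = Add(Rational(-7, 2), 3) = Rational(-1, 2) ≈ -0.50000)
Function('W')(G, O) = Mul(G, Add(G, O))
Add(Function('W')(-9, N), Mul(-76, Add(Mul(-2, Function('I')(-2, -5)), -2))) = Add(Mul(-9, Add(-9, Rational(-1, 2))), Mul(-76, Add(Mul(-2, -2), -2))) = Add(Mul(-9, Rational(-19, 2)), Mul(-76, Add(4, -2))) = Add(Rational(171, 2), Mul(-76, 2)) = Add(Rational(171, 2), -152) = Rational(-133, 2)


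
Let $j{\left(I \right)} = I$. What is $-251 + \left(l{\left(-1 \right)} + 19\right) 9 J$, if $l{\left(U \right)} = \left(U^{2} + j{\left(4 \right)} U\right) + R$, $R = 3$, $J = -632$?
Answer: $-108323$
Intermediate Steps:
$l{\left(U \right)} = 3 + U^{2} + 4 U$ ($l{\left(U \right)} = \left(U^{2} + 4 U\right) + 3 = 3 + U^{2} + 4 U$)
$-251 + \left(l{\left(-1 \right)} + 19\right) 9 J = -251 + \left(\left(3 + \left(-1\right)^{2} + 4 \left(-1\right)\right) + 19\right) 9 \left(-632\right) = -251 + \left(\left(3 + 1 - 4\right) + 19\right) 9 \left(-632\right) = -251 + \left(0 + 19\right) 9 \left(-632\right) = -251 + 19 \cdot 9 \left(-632\right) = -251 + 171 \left(-632\right) = -251 - 108072 = -108323$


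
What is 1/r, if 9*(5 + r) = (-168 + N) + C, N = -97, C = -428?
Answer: -1/82 ≈ -0.012195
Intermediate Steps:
r = -82 (r = -5 + ((-168 - 97) - 428)/9 = -5 + (-265 - 428)/9 = -5 + (⅑)*(-693) = -5 - 77 = -82)
1/r = 1/(-82) = -1/82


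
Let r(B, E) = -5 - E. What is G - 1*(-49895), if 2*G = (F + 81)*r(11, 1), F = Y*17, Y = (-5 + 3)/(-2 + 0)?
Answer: 49601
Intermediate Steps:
Y = 1 (Y = -2/(-2) = -2*(-½) = 1)
F = 17 (F = 1*17 = 17)
G = -294 (G = ((17 + 81)*(-5 - 1*1))/2 = (98*(-5 - 1))/2 = (98*(-6))/2 = (½)*(-588) = -294)
G - 1*(-49895) = -294 - 1*(-49895) = -294 + 49895 = 49601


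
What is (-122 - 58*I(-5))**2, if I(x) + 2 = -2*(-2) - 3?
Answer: 4096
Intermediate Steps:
I(x) = -1 (I(x) = -2 + (-2*(-2) - 3) = -2 + (4 - 3) = -2 + 1 = -1)
(-122 - 58*I(-5))**2 = (-122 - 58*(-1))**2 = (-122 + 58)**2 = (-64)**2 = 4096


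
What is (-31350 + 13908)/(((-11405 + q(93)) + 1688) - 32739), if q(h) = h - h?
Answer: 2907/7076 ≈ 0.41083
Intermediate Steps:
q(h) = 0
(-31350 + 13908)/(((-11405 + q(93)) + 1688) - 32739) = (-31350 + 13908)/(((-11405 + 0) + 1688) - 32739) = -17442/((-11405 + 1688) - 32739) = -17442/(-9717 - 32739) = -17442/(-42456) = -17442*(-1/42456) = 2907/7076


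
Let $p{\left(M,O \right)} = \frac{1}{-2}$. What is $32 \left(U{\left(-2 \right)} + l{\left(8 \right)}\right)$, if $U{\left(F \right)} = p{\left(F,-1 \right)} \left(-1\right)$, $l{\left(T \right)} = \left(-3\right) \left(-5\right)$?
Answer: $496$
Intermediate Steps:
$l{\left(T \right)} = 15$
$p{\left(M,O \right)} = - \frac{1}{2}$
$U{\left(F \right)} = \frac{1}{2}$ ($U{\left(F \right)} = \left(- \frac{1}{2}\right) \left(-1\right) = \frac{1}{2}$)
$32 \left(U{\left(-2 \right)} + l{\left(8 \right)}\right) = 32 \left(\frac{1}{2} + 15\right) = 32 \cdot \frac{31}{2} = 496$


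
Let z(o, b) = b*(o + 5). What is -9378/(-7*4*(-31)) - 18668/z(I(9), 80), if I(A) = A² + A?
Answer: -5467289/412300 ≈ -13.260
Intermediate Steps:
I(A) = A + A²
z(o, b) = b*(5 + o)
-9378/(-7*4*(-31)) - 18668/z(I(9), 80) = -9378/(-7*4*(-31)) - 18668*1/(80*(5 + 9*(1 + 9))) = -9378/((-28*(-31))) - 18668*1/(80*(5 + 9*10)) = -9378/868 - 18668*1/(80*(5 + 90)) = -9378*1/868 - 18668/(80*95) = -4689/434 - 18668/7600 = -4689/434 - 18668*1/7600 = -4689/434 - 4667/1900 = -5467289/412300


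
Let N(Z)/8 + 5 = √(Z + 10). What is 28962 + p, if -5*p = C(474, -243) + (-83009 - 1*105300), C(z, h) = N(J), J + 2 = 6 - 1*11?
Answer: 333159/5 - 8*√3/5 ≈ 66629.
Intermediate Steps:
J = -7 (J = -2 + (6 - 1*11) = -2 + (6 - 11) = -2 - 5 = -7)
N(Z) = -40 + 8*√(10 + Z) (N(Z) = -40 + 8*√(Z + 10) = -40 + 8*√(10 + Z))
C(z, h) = -40 + 8*√3 (C(z, h) = -40 + 8*√(10 - 7) = -40 + 8*√3)
p = 188349/5 - 8*√3/5 (p = -((-40 + 8*√3) + (-83009 - 1*105300))/5 = -((-40 + 8*√3) + (-83009 - 105300))/5 = -((-40 + 8*√3) - 188309)/5 = -(-188349 + 8*√3)/5 = 188349/5 - 8*√3/5 ≈ 37667.)
28962 + p = 28962 + (188349/5 - 8*√3/5) = 333159/5 - 8*√3/5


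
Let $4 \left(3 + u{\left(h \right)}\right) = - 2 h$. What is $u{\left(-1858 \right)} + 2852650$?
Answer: $2853576$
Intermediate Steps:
$u{\left(h \right)} = -3 - \frac{h}{2}$ ($u{\left(h \right)} = -3 + \frac{\left(-2\right) h}{4} = -3 - \frac{h}{2}$)
$u{\left(-1858 \right)} + 2852650 = \left(-3 - -929\right) + 2852650 = \left(-3 + 929\right) + 2852650 = 926 + 2852650 = 2853576$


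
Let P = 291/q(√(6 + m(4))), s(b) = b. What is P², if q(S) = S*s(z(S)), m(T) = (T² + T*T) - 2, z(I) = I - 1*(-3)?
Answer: 9409/324 ≈ 29.040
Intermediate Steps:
z(I) = 3 + I (z(I) = I + 3 = 3 + I)
m(T) = -2 + 2*T² (m(T) = (T² + T²) - 2 = 2*T² - 2 = -2 + 2*T²)
q(S) = S*(3 + S)
P = 97/18 (P = 291/((√(6 + (-2 + 2*4²))*(3 + √(6 + (-2 + 2*4²))))) = 291/((√(6 + (-2 + 2*16))*(3 + √(6 + (-2 + 2*16))))) = 291/((√(6 + (-2 + 32))*(3 + √(6 + (-2 + 32))))) = 291/((√(6 + 30)*(3 + √(6 + 30)))) = 291/((√36*(3 + √36))) = 291/((6*(3 + 6))) = 291/((6*9)) = 291/54 = 291*(1/54) = 97/18 ≈ 5.3889)
P² = (97/18)² = 9409/324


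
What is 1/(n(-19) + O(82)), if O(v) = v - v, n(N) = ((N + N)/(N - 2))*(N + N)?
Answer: -21/1444 ≈ -0.014543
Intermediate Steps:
n(N) = 4*N²/(-2 + N) (n(N) = ((2*N)/(-2 + N))*(2*N) = (2*N/(-2 + N))*(2*N) = 4*N²/(-2 + N))
O(v) = 0
1/(n(-19) + O(82)) = 1/(4*(-19)²/(-2 - 19) + 0) = 1/(4*361/(-21) + 0) = 1/(4*361*(-1/21) + 0) = 1/(-1444/21 + 0) = 1/(-1444/21) = -21/1444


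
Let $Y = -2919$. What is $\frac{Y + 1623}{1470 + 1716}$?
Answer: $- \frac{24}{59} \approx -0.40678$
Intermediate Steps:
$\frac{Y + 1623}{1470 + 1716} = \frac{-2919 + 1623}{1470 + 1716} = - \frac{1296}{3186} = \left(-1296\right) \frac{1}{3186} = - \frac{24}{59}$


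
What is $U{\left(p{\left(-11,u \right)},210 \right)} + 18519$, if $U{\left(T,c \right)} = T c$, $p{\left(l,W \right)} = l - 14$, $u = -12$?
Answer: $13269$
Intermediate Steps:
$p{\left(l,W \right)} = -14 + l$
$U{\left(p{\left(-11,u \right)},210 \right)} + 18519 = \left(-14 - 11\right) 210 + 18519 = \left(-25\right) 210 + 18519 = -5250 + 18519 = 13269$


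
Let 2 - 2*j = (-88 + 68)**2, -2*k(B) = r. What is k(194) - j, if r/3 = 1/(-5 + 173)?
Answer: 22287/112 ≈ 198.99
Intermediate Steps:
r = 1/56 (r = 3/(-5 + 173) = 3/168 = 3*(1/168) = 1/56 ≈ 0.017857)
k(B) = -1/112 (k(B) = -1/2*1/56 = -1/112)
j = -199 (j = 1 - (-88 + 68)**2/2 = 1 - 1/2*(-20)**2 = 1 - 1/2*400 = 1 - 200 = -199)
k(194) - j = -1/112 - 1*(-199) = -1/112 + 199 = 22287/112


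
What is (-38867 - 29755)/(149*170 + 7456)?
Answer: -34311/16393 ≈ -2.0930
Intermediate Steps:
(-38867 - 29755)/(149*170 + 7456) = -68622/(25330 + 7456) = -68622/32786 = -68622*1/32786 = -34311/16393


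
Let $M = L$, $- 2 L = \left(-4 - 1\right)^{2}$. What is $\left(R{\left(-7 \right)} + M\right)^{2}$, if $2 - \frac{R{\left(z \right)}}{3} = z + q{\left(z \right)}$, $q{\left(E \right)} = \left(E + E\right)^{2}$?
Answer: $\frac{1315609}{4} \approx 3.289 \cdot 10^{5}$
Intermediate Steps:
$L = - \frac{25}{2}$ ($L = - \frac{\left(-4 - 1\right)^{2}}{2} = - \frac{\left(-5\right)^{2}}{2} = \left(- \frac{1}{2}\right) 25 = - \frac{25}{2} \approx -12.5$)
$M = - \frac{25}{2} \approx -12.5$
$q{\left(E \right)} = 4 E^{2}$ ($q{\left(E \right)} = \left(2 E\right)^{2} = 4 E^{2}$)
$R{\left(z \right)} = 6 - 12 z^{2} - 3 z$ ($R{\left(z \right)} = 6 - 3 \left(z + 4 z^{2}\right) = 6 - \left(3 z + 12 z^{2}\right) = 6 - 12 z^{2} - 3 z$)
$\left(R{\left(-7 \right)} + M\right)^{2} = \left(\left(6 - 12 \left(-7\right)^{2} - -21\right) - \frac{25}{2}\right)^{2} = \left(\left(6 - 588 + 21\right) - \frac{25}{2}\right)^{2} = \left(-561 - \frac{25}{2}\right)^{2} = \left(- \frac{1147}{2}\right)^{2} = \frac{1315609}{4}$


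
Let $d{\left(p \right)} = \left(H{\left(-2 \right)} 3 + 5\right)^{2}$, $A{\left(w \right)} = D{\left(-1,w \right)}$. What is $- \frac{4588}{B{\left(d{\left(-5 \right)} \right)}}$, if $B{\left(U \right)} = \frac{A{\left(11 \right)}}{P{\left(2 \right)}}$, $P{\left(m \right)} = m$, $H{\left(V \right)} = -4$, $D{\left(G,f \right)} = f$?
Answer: $- \frac{9176}{11} \approx -834.18$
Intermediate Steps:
$A{\left(w \right)} = w$
$d{\left(p \right)} = 49$ ($d{\left(p \right)} = \left(\left(-4\right) 3 + 5\right)^{2} = \left(-12 + 5\right)^{2} = \left(-7\right)^{2} = 49$)
$B{\left(U \right)} = \frac{11}{2}$
$- \frac{4588}{B{\left(d{\left(-5 \right)} \right)}} = - \frac{4588}{\frac{11}{2}} = \left(-4588\right) \frac{2}{11} = - \frac{9176}{11}$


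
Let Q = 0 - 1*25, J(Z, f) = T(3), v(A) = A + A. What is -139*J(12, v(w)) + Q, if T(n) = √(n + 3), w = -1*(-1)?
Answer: -25 - 139*√6 ≈ -365.48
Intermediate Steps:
w = 1
T(n) = √(3 + n)
v(A) = 2*A
J(Z, f) = √6 (J(Z, f) = √(3 + 3) = √6)
Q = -25 (Q = 0 - 25 = -25)
-139*J(12, v(w)) + Q = -139*√6 - 25 = -25 - 139*√6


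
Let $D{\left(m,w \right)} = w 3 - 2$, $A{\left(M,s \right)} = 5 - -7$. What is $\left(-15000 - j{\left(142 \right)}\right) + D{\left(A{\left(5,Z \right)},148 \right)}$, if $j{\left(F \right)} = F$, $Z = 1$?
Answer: $-14700$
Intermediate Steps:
$A{\left(M,s \right)} = 12$ ($A{\left(M,s \right)} = 5 + 7 = 12$)
$D{\left(m,w \right)} = -2 + 3 w$ ($D{\left(m,w \right)} = 3 w - 2 = -2 + 3 w$)
$\left(-15000 - j{\left(142 \right)}\right) + D{\left(A{\left(5,Z \right)},148 \right)} = \left(-15000 - 142\right) + \left(-2 + 3 \cdot 148\right) = \left(-15000 - 142\right) + \left(-2 + 444\right) = -15142 + 442 = -14700$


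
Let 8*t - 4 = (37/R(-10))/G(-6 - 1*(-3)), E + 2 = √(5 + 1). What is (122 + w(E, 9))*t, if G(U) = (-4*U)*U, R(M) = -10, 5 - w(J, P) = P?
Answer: 87143/1440 ≈ 60.516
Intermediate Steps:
E = -2 + √6 (E = -2 + √(5 + 1) = -2 + √6 ≈ 0.44949)
w(J, P) = 5 - P
G(U) = -4*U²
t = 1477/2880 (t = ½ + ((37/(-10))/((-4*(-6 - 1*(-3))²)))/8 = ½ + ((37*(-⅒))/((-4*(-6 + 3)²)))/8 = ½ + (-37/(10*((-4*(-3)²))))/8 = ½ + (-37/(10*((-4*9))))/8 = ½ + (-37/10/(-36))/8 = ½ + (-37/10*(-1/36))/8 = ½ + (⅛)*(37/360) = ½ + 37/2880 = 1477/2880 ≈ 0.51285)
(122 + w(E, 9))*t = (122 + (5 - 1*9))*(1477/2880) = (122 + (5 - 9))*(1477/2880) = (122 - 4)*(1477/2880) = 118*(1477/2880) = 87143/1440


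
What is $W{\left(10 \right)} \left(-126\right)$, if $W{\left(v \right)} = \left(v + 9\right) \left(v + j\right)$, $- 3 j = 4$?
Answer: $-20748$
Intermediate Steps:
$j = - \frac{4}{3}$ ($j = \left(- \frac{1}{3}\right) 4 = - \frac{4}{3} \approx -1.3333$)
$W{\left(v \right)} = \left(9 + v\right) \left(- \frac{4}{3} + v\right)$ ($W{\left(v \right)} = \left(v + 9\right) \left(v - \frac{4}{3}\right) = \left(9 + v\right) \left(- \frac{4}{3} + v\right)$)
$W{\left(10 \right)} \left(-126\right) = \left(-12 + 10^{2} + \frac{23}{3} \cdot 10\right) \left(-126\right) = \left(-12 + 100 + \frac{230}{3}\right) \left(-126\right) = \frac{494}{3} \left(-126\right) = -20748$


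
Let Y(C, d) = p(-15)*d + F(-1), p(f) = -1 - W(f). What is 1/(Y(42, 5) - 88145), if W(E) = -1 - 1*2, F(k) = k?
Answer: -1/88136 ≈ -1.1346e-5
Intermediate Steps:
W(E) = -3 (W(E) = -1 - 2 = -3)
p(f) = 2 (p(f) = -1 - 1*(-3) = -1 + 3 = 2)
Y(C, d) = -1 + 2*d (Y(C, d) = 2*d - 1 = -1 + 2*d)
1/(Y(42, 5) - 88145) = 1/((-1 + 2*5) - 88145) = 1/((-1 + 10) - 88145) = 1/(9 - 88145) = 1/(-88136) = -1/88136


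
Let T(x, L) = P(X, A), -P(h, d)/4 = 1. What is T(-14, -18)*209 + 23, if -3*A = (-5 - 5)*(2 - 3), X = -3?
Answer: -813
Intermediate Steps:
A = -10/3 (A = -(-5 - 5)*(2 - 3)/3 = -(-10)*(-1)/3 = -1/3*10 = -10/3 ≈ -3.3333)
P(h, d) = -4 (P(h, d) = -4*1 = -4)
T(x, L) = -4
T(-14, -18)*209 + 23 = -4*209 + 23 = -836 + 23 = -813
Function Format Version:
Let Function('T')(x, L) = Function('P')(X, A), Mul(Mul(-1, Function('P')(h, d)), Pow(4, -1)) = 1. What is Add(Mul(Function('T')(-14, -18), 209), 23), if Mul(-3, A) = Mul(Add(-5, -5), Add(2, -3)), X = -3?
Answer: -813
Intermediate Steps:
A = Rational(-10, 3) (A = Mul(Rational(-1, 3), Mul(Add(-5, -5), Add(2, -3))) = Mul(Rational(-1, 3), Mul(-10, -1)) = Mul(Rational(-1, 3), 10) = Rational(-10, 3) ≈ -3.3333)
Function('P')(h, d) = -4 (Function('P')(h, d) = Mul(-4, 1) = -4)
Function('T')(x, L) = -4
Add(Mul(Function('T')(-14, -18), 209), 23) = Add(Mul(-4, 209), 23) = Add(-836, 23) = -813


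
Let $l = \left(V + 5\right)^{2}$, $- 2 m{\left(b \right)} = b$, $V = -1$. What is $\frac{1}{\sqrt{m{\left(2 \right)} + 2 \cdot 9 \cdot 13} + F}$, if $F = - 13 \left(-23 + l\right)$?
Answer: $\frac{91}{8048} - \frac{\sqrt{233}}{8048} \approx 0.0094105$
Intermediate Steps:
$m{\left(b \right)} = - \frac{b}{2}$
$l = 16$ ($l = \left(-1 + 5\right)^{2} = 4^{2} = 16$)
$F = 91$ ($F = - 13 \left(-23 + 16\right) = \left(-13\right) \left(-7\right) = 91$)
$\frac{1}{\sqrt{m{\left(2 \right)} + 2 \cdot 9 \cdot 13} + F} = \frac{1}{\sqrt{\left(- \frac{1}{2}\right) 2 + 2 \cdot 9 \cdot 13} + 91} = \frac{1}{\sqrt{-1 + 18 \cdot 13} + 91} = \frac{1}{\sqrt{-1 + 234} + 91} = \frac{1}{\sqrt{233} + 91} = \frac{1}{91 + \sqrt{233}}$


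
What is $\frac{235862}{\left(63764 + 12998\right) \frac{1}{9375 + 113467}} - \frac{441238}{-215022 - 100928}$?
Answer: $\frac{2288573320096289}{6063238475} \approx 3.7745 \cdot 10^{5}$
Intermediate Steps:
$\frac{235862}{\left(63764 + 12998\right) \frac{1}{9375 + 113467}} - \frac{441238}{-215022 - 100928} = \frac{235862}{76762 \cdot \frac{1}{122842}} - \frac{441238}{-215022 - 100928} = \frac{235862}{76762 \cdot \frac{1}{122842}} - \frac{441238}{-315950} = \frac{235862}{\frac{38381}{61421}} - - \frac{220619}{157975} = 235862 \cdot \frac{61421}{38381} + \frac{220619}{157975} = \frac{14486879902}{38381} + \frac{220619}{157975} = \frac{2288573320096289}{6063238475}$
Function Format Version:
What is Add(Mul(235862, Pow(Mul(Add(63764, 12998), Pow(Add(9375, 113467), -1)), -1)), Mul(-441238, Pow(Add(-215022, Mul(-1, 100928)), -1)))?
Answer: Rational(2288573320096289, 6063238475) ≈ 3.7745e+5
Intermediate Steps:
Add(Mul(235862, Pow(Mul(Add(63764, 12998), Pow(Add(9375, 113467), -1)), -1)), Mul(-441238, Pow(Add(-215022, Mul(-1, 100928)), -1))) = Add(Mul(235862, Pow(Mul(76762, Pow(122842, -1)), -1)), Mul(-441238, Pow(Add(-215022, -100928), -1))) = Add(Mul(235862, Pow(Mul(76762, Rational(1, 122842)), -1)), Mul(-441238, Pow(-315950, -1))) = Add(Mul(235862, Pow(Rational(38381, 61421), -1)), Mul(-441238, Rational(-1, 315950))) = Add(Mul(235862, Rational(61421, 38381)), Rational(220619, 157975)) = Add(Rational(14486879902, 38381), Rational(220619, 157975)) = Rational(2288573320096289, 6063238475)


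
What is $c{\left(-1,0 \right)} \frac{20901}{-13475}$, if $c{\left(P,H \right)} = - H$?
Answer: $0$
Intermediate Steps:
$c{\left(-1,0 \right)} \frac{20901}{-13475} = \left(-1\right) 0 \frac{20901}{-13475} = 0 \cdot 20901 \left(- \frac{1}{13475}\right) = 0 \left(- \frac{20901}{13475}\right) = 0$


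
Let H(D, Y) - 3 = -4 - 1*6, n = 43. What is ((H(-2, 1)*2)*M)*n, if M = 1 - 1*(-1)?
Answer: -1204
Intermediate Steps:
H(D, Y) = -7 (H(D, Y) = 3 + (-4 - 1*6) = 3 + (-4 - 6) = 3 - 10 = -7)
M = 2 (M = 1 + 1 = 2)
((H(-2, 1)*2)*M)*n = (-7*2*2)*43 = -14*2*43 = -28*43 = -1204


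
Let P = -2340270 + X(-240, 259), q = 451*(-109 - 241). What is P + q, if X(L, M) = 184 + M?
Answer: -2497677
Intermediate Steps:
q = -157850 (q = 451*(-350) = -157850)
P = -2339827 (P = -2340270 + (184 + 259) = -2340270 + 443 = -2339827)
P + q = -2339827 - 157850 = -2497677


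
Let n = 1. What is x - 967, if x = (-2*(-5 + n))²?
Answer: -903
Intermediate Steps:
x = 64 (x = (-2*(-5 + 1))² = (-2*(-4))² = 8² = 64)
x - 967 = 64 - 967 = -903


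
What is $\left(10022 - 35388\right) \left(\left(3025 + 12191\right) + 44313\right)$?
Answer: $-1510012614$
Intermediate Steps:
$\left(10022 - 35388\right) \left(\left(3025 + 12191\right) + 44313\right) = - 25366 \left(15216 + 44313\right) = \left(-25366\right) 59529 = -1510012614$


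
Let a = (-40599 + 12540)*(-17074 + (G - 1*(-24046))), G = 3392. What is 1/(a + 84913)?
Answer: -1/290718563 ≈ -3.4398e-9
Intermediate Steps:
a = -290803476 (a = (-40599 + 12540)*(-17074 + (3392 - 1*(-24046))) = -28059*(-17074 + (3392 + 24046)) = -28059*(-17074 + 27438) = -28059*10364 = -290803476)
1/(a + 84913) = 1/(-290803476 + 84913) = 1/(-290718563) = -1/290718563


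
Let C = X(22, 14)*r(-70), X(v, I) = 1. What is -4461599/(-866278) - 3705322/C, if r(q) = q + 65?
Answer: 3209861239511/4331390 ≈ 7.4107e+5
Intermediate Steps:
r(q) = 65 + q
C = -5 (C = 1*(65 - 70) = 1*(-5) = -5)
-4461599/(-866278) - 3705322/C = -4461599/(-866278) - 3705322/(-5) = -4461599*(-1/866278) - 3705322*(-⅕) = 4461599/866278 + 3705322/5 = 3209861239511/4331390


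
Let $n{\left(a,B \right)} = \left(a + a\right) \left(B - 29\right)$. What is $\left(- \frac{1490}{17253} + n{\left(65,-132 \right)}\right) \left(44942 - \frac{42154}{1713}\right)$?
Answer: $- \frac{27784816638075760}{29554389} \approx -9.4013 \cdot 10^{8}$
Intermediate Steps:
$n{\left(a,B \right)} = 2 a \left(-29 + B\right)$
$\left(- \frac{1490}{17253} + n{\left(65,-132 \right)}\right) \left(44942 - \frac{42154}{1713}\right) = \left(- \frac{1490}{17253} + 2 \cdot 65 \left(-29 - 132\right)\right) \left(44942 - \frac{42154}{1713}\right) = \left(\left(-1490\right) \frac{1}{17253} + 2 \cdot 65 \left(-161\right)\right) \left(44942 - \frac{42154}{1713}\right) = \left(- \frac{1490}{17253} - 20930\right) \left(44942 - \frac{42154}{1713}\right) = \left(- \frac{361106780}{17253}\right) \frac{76943492}{1713} = - \frac{27784816638075760}{29554389}$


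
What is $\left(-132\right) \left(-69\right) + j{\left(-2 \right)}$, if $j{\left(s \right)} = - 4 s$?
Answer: $9116$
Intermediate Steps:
$\left(-132\right) \left(-69\right) + j{\left(-2 \right)} = \left(-132\right) \left(-69\right) - -8 = 9108 + 8 = 9116$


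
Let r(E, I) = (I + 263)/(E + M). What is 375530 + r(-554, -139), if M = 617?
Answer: 23658514/63 ≈ 3.7553e+5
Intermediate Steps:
r(E, I) = (263 + I)/(617 + E) (r(E, I) = (I + 263)/(E + 617) = (263 + I)/(617 + E))
375530 + r(-554, -139) = 375530 + (263 - 139)/(617 - 554) = 375530 + 124/63 = 23658514/63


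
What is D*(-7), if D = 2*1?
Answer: -14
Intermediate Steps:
D = 2
D*(-7) = 2*(-7) = -14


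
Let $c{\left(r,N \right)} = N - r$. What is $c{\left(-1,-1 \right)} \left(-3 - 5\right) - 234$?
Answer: $-234$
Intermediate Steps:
$c{\left(-1,-1 \right)} \left(-3 - 5\right) - 234 = \left(-1 - -1\right) \left(-3 - 5\right) - 234 = \left(-1 + 1\right) \left(-8\right) - 234 = 0 \left(-8\right) - 234 = 0 - 234 = -234$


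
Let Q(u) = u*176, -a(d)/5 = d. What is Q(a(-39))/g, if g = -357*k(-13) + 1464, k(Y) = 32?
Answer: -286/83 ≈ -3.4458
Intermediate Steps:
a(d) = -5*d
g = -9960 (g = -357*32 + 1464 = -11424 + 1464 = -9960)
Q(u) = 176*u
Q(a(-39))/g = (176*(-5*(-39)))/(-9960) = (176*195)*(-1/9960) = 34320*(-1/9960) = -286/83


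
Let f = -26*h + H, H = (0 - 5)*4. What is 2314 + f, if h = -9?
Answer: 2528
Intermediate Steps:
H = -20 (H = -5*4 = -20)
f = 214 (f = -26*(-9) - 20 = 234 - 20 = 214)
2314 + f = 2314 + 214 = 2528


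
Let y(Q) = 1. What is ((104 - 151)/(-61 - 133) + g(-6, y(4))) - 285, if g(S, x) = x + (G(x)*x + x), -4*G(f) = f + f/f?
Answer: -27476/97 ≈ -283.26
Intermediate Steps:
G(f) = -¼ - f/4 (G(f) = -(f + f/f)/4 = -(f + 1)/4 = -(1 + f)/4 = -¼ - f/4)
g(S, x) = 2*x + x*(-¼ - x/4) (g(S, x) = x + ((-¼ - x/4)*x + x) = x + (x*(-¼ - x/4) + x) = x + (x + x*(-¼ - x/4)) = 2*x + x*(-¼ - x/4))
((104 - 151)/(-61 - 133) + g(-6, y(4))) - 285 = ((104 - 151)/(-61 - 133) + (¼)*1*(7 - 1*1)) - 285 = (-47/(-194) + (¼)*1*(7 - 1)) - 285 = (-47*(-1/194) + (¼)*1*6) - 285 = (47/194 + 3/2) - 285 = 169/97 - 285 = -27476/97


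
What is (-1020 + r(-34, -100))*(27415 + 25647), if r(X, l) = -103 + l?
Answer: -64894826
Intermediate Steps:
(-1020 + r(-34, -100))*(27415 + 25647) = (-1020 + (-103 - 100))*(27415 + 25647) = (-1020 - 203)*53062 = -1223*53062 = -64894826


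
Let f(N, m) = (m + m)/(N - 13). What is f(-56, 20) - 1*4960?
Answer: -342280/69 ≈ -4960.6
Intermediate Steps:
f(N, m) = 2*m/(-13 + N) (f(N, m) = (2*m)/(-13 + N) = 2*m/(-13 + N))
f(-56, 20) - 1*4960 = 2*20/(-13 - 56) - 1*4960 = 2*20/(-69) - 4960 = 2*20*(-1/69) - 4960 = -40/69 - 4960 = -342280/69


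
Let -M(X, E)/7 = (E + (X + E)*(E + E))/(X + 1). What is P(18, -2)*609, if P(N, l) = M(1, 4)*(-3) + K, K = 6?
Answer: 285012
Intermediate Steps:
M(X, E) = -7*(E + 2*E*(E + X))/(1 + X) (M(X, E) = -7*(E + (X + E)*(E + E))/(X + 1) = -7*(E + (E + X)*(2*E))/(1 + X) = -7*(E + 2*E*(E + X))/(1 + X))
P(N, l) = 468 (P(N, l) = -7*4*(1 + 2*4 + 2*1)/(1 + 1)*(-3) + 6 = -7*4*(1 + 8 + 2)/2*(-3) + 6 = -7*4*½*11*(-3) + 6 = -154*(-3) + 6 = 462 + 6 = 468)
P(18, -2)*609 = 468*609 = 285012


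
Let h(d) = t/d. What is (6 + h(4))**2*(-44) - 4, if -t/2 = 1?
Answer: -1335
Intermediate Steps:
t = -2 (t = -2*1 = -2)
h(d) = -2/d
(6 + h(4))**2*(-44) - 4 = (6 - 2/4)**2*(-44) - 4 = (6 - 2*1/4)**2*(-44) - 4 = (6 - 1/2)**2*(-44) - 4 = (11/2)**2*(-44) - 4 = (121/4)*(-44) - 4 = -1331 - 4 = -1335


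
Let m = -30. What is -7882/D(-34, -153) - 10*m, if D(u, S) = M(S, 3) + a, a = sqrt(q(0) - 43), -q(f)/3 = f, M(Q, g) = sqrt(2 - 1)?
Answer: 2*(150*sqrt(43) + 3791*I)/(sqrt(43) - I) ≈ 120.86 + 1174.7*I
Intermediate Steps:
M(Q, g) = 1 (M(Q, g) = sqrt(1) = 1)
q(f) = -3*f
a = I*sqrt(43) (a = sqrt(-3*0 - 43) = sqrt(0 - 43) = sqrt(-43) = I*sqrt(43) ≈ 6.5574*I)
D(u, S) = 1 + I*sqrt(43)
-7882/D(-34, -153) - 10*m = -7882/(1 + I*sqrt(43)) - 10*(-30) = -7882/(1 + I*sqrt(43)) + 300 = 300 - 7882/(1 + I*sqrt(43))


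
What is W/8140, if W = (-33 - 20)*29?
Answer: -1537/8140 ≈ -0.18882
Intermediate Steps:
W = -1537 (W = -53*29 = -1537)
W/8140 = -1537/8140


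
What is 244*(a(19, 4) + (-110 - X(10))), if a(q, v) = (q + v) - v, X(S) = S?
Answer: -24644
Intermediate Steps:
a(q, v) = q
244*(a(19, 4) + (-110 - X(10))) = 244*(19 + (-110 - 1*10)) = 244*(19 + (-110 - 10)) = 244*(19 - 120) = 244*(-101) = -24644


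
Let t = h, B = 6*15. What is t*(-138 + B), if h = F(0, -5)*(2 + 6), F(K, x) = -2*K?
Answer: 0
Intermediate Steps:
h = 0 (h = (-2*0)*(2 + 6) = 0*8 = 0)
B = 90
t = 0
t*(-138 + B) = 0*(-138 + 90) = 0*(-48) = 0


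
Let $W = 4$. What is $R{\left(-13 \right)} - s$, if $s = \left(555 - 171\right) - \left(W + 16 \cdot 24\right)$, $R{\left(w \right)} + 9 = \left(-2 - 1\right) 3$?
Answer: $-14$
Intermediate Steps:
$R{\left(w \right)} = -18$ ($R{\left(w \right)} = -9 + \left(-2 - 1\right) 3 = -9 - 9 = -18$)
$s = -4$ ($s = \left(555 - 171\right) - \left(4 + 16 \cdot 24\right) = 384 - \left(4 + 384\right) = 384 - 388 = -4$)
$R{\left(-13 \right)} - s = -18 - -4 = -18 + 4 = -14$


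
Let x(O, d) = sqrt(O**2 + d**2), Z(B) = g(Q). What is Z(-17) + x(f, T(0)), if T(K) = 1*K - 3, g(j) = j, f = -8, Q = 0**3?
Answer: sqrt(73) ≈ 8.5440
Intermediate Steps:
Q = 0
Z(B) = 0
T(K) = -3 + K (T(K) = K - 3 = -3 + K)
Z(-17) + x(f, T(0)) = 0 + sqrt((-8)**2 + (-3 + 0)**2) = 0 + sqrt(64 + (-3)**2) = 0 + sqrt(64 + 9) = 0 + sqrt(73) = sqrt(73)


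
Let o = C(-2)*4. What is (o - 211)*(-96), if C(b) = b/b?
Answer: 19872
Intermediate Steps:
C(b) = 1
o = 4 (o = 1*4 = 4)
(o - 211)*(-96) = (4 - 211)*(-96) = -207*(-96) = 19872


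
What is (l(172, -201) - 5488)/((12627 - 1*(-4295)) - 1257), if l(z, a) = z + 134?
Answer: -5182/15665 ≈ -0.33080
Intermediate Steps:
l(z, a) = 134 + z
(l(172, -201) - 5488)/((12627 - 1*(-4295)) - 1257) = ((134 + 172) - 5488)/((12627 - 1*(-4295)) - 1257) = (306 - 5488)/((12627 + 4295) - 1257) = -5182/(16922 - 1257) = -5182/15665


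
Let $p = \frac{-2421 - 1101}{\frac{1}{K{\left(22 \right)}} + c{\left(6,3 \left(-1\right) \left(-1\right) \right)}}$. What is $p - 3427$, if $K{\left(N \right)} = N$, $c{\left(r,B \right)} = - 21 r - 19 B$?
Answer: $- \frac{13716191}{4025} \approx -3407.8$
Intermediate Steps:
$p = \frac{77484}{4025}$ ($p = \frac{-2421 - 1101}{\frac{1}{22} - \left(126 + 19 \cdot 3 \left(-1\right) \left(-1\right)\right)} = - \frac{3522}{\frac{1}{22} - \left(126 + 19 \left(\left(-3\right) \left(-1\right)\right)\right)} = - \frac{3522}{\frac{1}{22} - 183} = - \frac{3522}{- \frac{4025}{22}} = \left(-3522\right) \left(- \frac{22}{4025}\right) = \frac{77484}{4025} \approx 19.251$)
$p - 3427 = \frac{77484}{4025} - 3427 = - \frac{13716191}{4025}$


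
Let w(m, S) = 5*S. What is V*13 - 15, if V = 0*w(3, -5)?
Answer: -15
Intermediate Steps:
V = 0 (V = 0*(5*(-5)) = 0*(-25) = 0)
V*13 - 15 = 0*13 - 15 = 0 - 15 = -15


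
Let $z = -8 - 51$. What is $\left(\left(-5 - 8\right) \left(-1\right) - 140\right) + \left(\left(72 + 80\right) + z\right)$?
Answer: $-34$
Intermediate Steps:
$z = -59$ ($z = -8 - 51 = -59$)
$\left(\left(-5 - 8\right) \left(-1\right) - 140\right) + \left(\left(72 + 80\right) + z\right) = \left(\left(-5 - 8\right) \left(-1\right) - 140\right) + \left(\left(72 + 80\right) - 59\right) = \left(\left(-13\right) \left(-1\right) - 140\right) + \left(152 - 59\right) = \left(13 - 140\right) + 93 = -127 + 93 = -34$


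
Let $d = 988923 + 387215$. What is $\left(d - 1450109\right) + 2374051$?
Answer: $2300080$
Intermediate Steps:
$d = 1376138$
$\left(d - 1450109\right) + 2374051 = \left(1376138 - 1450109\right) + 2374051 = -73971 + 2374051 = 2300080$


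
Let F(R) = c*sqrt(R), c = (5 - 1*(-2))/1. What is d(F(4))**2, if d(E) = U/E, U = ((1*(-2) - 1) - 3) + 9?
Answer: 9/196 ≈ 0.045918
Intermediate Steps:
c = 7 (c = (5 + 2)*1 = 7*1 = 7)
U = 3 (U = ((-2 - 1) - 3) + 9 = (-3 - 3) + 9 = -6 + 9 = 3)
F(R) = 7*sqrt(R)
d(E) = 3/E
d(F(4))**2 = (3/((7*sqrt(4))))**2 = (3/((7*2)))**2 = (3/14)**2 = 9/196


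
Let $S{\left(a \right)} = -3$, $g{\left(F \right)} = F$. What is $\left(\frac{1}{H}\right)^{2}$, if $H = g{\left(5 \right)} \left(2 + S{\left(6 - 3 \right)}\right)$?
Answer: $\frac{1}{25} \approx 0.04$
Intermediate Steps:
$H = -5$ ($H = 5 \left(2 - 3\right) = 5 \left(-1\right) = -5$)
$\left(\frac{1}{H}\right)^{2} = \left(\frac{1}{-5}\right)^{2} = \left(- \frac{1}{5}\right)^{2} = \frac{1}{25}$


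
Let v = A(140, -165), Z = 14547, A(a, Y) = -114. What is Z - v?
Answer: 14661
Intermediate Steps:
v = -114
Z - v = 14547 - 1*(-114) = 14547 + 114 = 14661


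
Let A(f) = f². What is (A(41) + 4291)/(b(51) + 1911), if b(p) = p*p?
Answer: 1493/1128 ≈ 1.3236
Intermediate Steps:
b(p) = p²
(A(41) + 4291)/(b(51) + 1911) = (41² + 4291)/(51² + 1911) = (1681 + 4291)/(2601 + 1911) = 5972/4512 = 5972*(1/4512) = 1493/1128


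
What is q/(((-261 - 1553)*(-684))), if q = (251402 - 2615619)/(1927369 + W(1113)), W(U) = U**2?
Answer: -2364217/3928468043088 ≈ -6.0182e-7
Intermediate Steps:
q = -2364217/3166138 (q = (251402 - 2615619)/(1927369 + 1113**2) = -2364217/(1927369 + 1238769) = -2364217/3166138 ≈ -0.74672)
q/(((-261 - 1553)*(-684))) = -2364217*(-1/(684*(-261 - 1553)))/3166138 = -2364217/(3166138*((-1814*(-684)))) = -2364217/3166138/1240776 = -2364217/3166138*1/1240776 = -2364217/3928468043088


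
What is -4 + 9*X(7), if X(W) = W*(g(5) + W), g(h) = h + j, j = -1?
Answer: 689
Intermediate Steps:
g(h) = -1 + h (g(h) = h - 1 = -1 + h)
X(W) = W*(4 + W) (X(W) = W*((-1 + 5) + W) = W*(4 + W))
-4 + 9*X(7) = -4 + 9*(7*(4 + 7)) = -4 + 9*(7*11) = -4 + 9*77 = -4 + 693 = 689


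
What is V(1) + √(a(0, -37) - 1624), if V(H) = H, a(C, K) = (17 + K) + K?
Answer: 1 + 41*I ≈ 1.0 + 41.0*I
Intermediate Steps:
a(C, K) = 17 + 2*K
V(1) + √(a(0, -37) - 1624) = 1 + √((17 + 2*(-37)) - 1624) = 1 + √((17 - 74) - 1624) = 1 + √(-57 - 1624) = 1 + √(-1681) = 1 + 41*I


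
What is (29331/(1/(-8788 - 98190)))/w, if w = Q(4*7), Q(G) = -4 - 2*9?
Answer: 1568885859/11 ≈ 1.4263e+8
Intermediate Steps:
Q(G) = -22 (Q(G) = -4 - 18 = -22)
w = -22
(29331/(1/(-8788 - 98190)))/w = (29331/(1/(-8788 - 98190)))/(-22) = (29331/(1/(-106978)))*(-1/22) = (29331/(-1/106978))*(-1/22) = (29331*(-106978))*(-1/22) = -3137771718*(-1/22) = 1568885859/11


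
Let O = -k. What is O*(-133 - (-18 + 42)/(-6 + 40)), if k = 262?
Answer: 595526/17 ≈ 35031.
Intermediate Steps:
O = -262 (O = -1*262 = -262)
O*(-133 - (-18 + 42)/(-6 + 40)) = -262*(-133 - (-18 + 42)/(-6 + 40)) = -262*(-133 - 24/34) = -262*(-133 - 1*12/17) = -262*(-133 - 12/17) = -262*(-2273/17) = 595526/17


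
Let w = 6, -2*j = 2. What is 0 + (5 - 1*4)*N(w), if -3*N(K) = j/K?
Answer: 1/18 ≈ 0.055556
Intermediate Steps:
j = -1 (j = -½*2 = -1)
N(K) = 1/(3*K) (N(K) = -(-1)/(3*K) = 1/(3*K))
0 + (5 - 1*4)*N(w) = 0 + (5 - 1*4)*((⅓)/6) = 0 + (5 - 4)*((⅓)*(⅙)) = 0 + 1*(1/18) = 0 + 1/18 = 1/18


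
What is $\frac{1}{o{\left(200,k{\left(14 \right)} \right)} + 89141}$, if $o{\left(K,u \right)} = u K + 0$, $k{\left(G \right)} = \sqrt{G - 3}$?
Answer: $\frac{89141}{7945677881} - \frac{200 \sqrt{11}}{7945677881} \approx 1.1135 \cdot 10^{-5}$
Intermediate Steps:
$k{\left(G \right)} = \sqrt{-3 + G}$
$o{\left(K,u \right)} = K u$ ($o{\left(K,u \right)} = K u + 0 = K u$)
$\frac{1}{o{\left(200,k{\left(14 \right)} \right)} + 89141} = \frac{1}{200 \sqrt{-3 + 14} + 89141} = \frac{1}{200 \sqrt{11} + 89141} = \frac{1}{89141 + 200 \sqrt{11}}$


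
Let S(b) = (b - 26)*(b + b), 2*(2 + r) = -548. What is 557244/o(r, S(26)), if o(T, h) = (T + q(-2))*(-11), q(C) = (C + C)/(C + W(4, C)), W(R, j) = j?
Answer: 557244/3025 ≈ 184.21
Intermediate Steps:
r = -276 (r = -2 + (1/2)*(-548) = -2 - 274 = -276)
S(b) = 2*b*(-26 + b) (S(b) = (-26 + b)*(2*b) = 2*b*(-26 + b))
q(C) = 1 (q(C) = (C + C)/(C + C) = (2*C)/((2*C)) = (2*C)*(1/(2*C)) = 1)
o(T, h) = -11 - 11*T (o(T, h) = (T + 1)*(-11) = (1 + T)*(-11) = -11 - 11*T)
557244/o(r, S(26)) = 557244/(-11 - 11*(-276)) = 557244/(-11 + 3036) = 557244/3025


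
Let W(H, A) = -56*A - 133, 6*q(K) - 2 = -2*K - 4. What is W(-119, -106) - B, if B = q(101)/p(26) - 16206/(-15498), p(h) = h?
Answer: 194867735/33579 ≈ 5803.3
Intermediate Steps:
q(K) = -⅓ - K/3 (q(K) = ⅓ + (-2*K - 4)/6 = ⅓ + (-4 - 2*K)/6 = ⅓ + (-⅔ - K/3) = -⅓ - K/3)
W(H, A) = -133 - 56*A
B = -8798/33579 (B = (-⅓ - ⅓*101)/26 - 16206/(-15498) = (-⅓ - 101/3)*(1/26) - 16206*(-1/15498) = -34*1/26 + 2701/2583 = -17/13 + 2701/2583 = -8798/33579 ≈ -0.26201)
W(-119, -106) - B = (-133 - 56*(-106)) - 1*(-8798/33579) = (-133 + 5936) + 8798/33579 = 5803 + 8798/33579 = 194867735/33579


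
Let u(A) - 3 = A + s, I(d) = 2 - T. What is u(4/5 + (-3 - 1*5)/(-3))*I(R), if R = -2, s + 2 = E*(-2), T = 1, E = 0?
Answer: 67/15 ≈ 4.4667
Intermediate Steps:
s = -2 (s = -2 + 0*(-2) = -2 + 0 = -2)
I(d) = 1 (I(d) = 2 - 1*1 = 2 - 1 = 1)
u(A) = 1 + A (u(A) = 3 + (A - 2) = 3 + (-2 + A) = 1 + A)
u(4/5 + (-3 - 1*5)/(-3))*I(R) = (1 + (4/5 + (-3 - 1*5)/(-3)))*1 = (1 + (4*(⅕) + (-3 - 5)*(-⅓)))*1 = (1 + (⅘ - 8*(-⅓)))*1 = (1 + (⅘ + 8/3))*1 = (1 + 52/15)*1 = (67/15)*1 = 67/15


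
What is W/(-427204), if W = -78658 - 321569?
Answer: 400227/427204 ≈ 0.93685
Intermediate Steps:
W = -400227
W/(-427204) = -400227/(-427204) = -400227*(-1/427204) = 400227/427204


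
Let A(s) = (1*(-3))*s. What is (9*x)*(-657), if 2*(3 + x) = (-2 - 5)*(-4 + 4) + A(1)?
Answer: 53217/2 ≈ 26609.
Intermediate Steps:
A(s) = -3*s
x = -9/2 (x = -3 + ((-2 - 5)*(-4 + 4) - 3*1)/2 = -3 + (-7*0 - 3)/2 = -3 + (0 - 3)/2 = -3 + (½)*(-3) = -3 - 3/2 = -9/2 ≈ -4.5000)
(9*x)*(-657) = (9*(-9/2))*(-657) = -81/2*(-657) = 53217/2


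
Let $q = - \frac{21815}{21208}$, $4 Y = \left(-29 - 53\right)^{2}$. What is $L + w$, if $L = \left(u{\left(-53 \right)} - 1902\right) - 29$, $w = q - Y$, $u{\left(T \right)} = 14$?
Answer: $- \frac{76328199}{21208} \approx -3599.0$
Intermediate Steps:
$Y = 1681$ ($Y = \frac{\left(-29 - 53\right)^{2}}{4} = \frac{\left(-82\right)^{2}}{4} = \frac{1}{4} \cdot 6724 = 1681$)
$q = - \frac{21815}{21208}$ ($q = \left(-21815\right) \frac{1}{21208} = - \frac{21815}{21208} \approx -1.0286$)
$w = - \frac{35672463}{21208}$ ($w = - \frac{21815}{21208} - 1681 = - \frac{35672463}{21208} \approx -1682.0$)
$L = -1917$ ($L = \left(14 - 1902\right) - 29 = -1888 - 29 = -1917$)
$L + w = -1917 - \frac{35672463}{21208} = - \frac{76328199}{21208}$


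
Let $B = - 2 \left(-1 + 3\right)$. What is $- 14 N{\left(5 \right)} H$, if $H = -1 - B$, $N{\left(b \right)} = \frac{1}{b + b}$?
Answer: $- \frac{21}{5} \approx -4.2$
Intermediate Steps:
$B = -4$ ($B = \left(-2\right) 2 = -4$)
$N{\left(b \right)} = \frac{1}{2 b}$
$H = 3$ ($H = -1 - -4 = -1 + 4 = 3$)
$- 14 N{\left(5 \right)} H = - 14 \frac{1}{2 \cdot 5} \cdot 3 = - 14 \cdot \frac{1}{2} \cdot \frac{1}{5} \cdot 3 = \left(-14\right) \frac{1}{10} \cdot 3 = \left(- \frac{7}{5}\right) 3 = - \frac{21}{5}$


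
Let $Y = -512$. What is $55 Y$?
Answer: $-28160$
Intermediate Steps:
$55 Y = 55 \left(-512\right) = -28160$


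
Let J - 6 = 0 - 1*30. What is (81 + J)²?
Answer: 3249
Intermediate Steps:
J = -24 (J = 6 + (0 - 1*30) = 6 + (0 - 30) = 6 - 30 = -24)
(81 + J)² = (81 - 24)² = 57² = 3249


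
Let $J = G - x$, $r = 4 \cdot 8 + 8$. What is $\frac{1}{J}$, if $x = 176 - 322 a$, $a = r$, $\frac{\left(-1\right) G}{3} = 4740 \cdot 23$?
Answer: $- \frac{1}{314356} \approx -3.1811 \cdot 10^{-6}$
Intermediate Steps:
$r = 40$ ($r = 32 + 8 = 40$)
$G = -327060$ ($G = - 3 \cdot 4740 \cdot 23 = \left(-3\right) 109020 = -327060$)
$a = 40$
$x = -12704$ ($x = 176 - 12880 = -12704$)
$J = -314356$ ($J = -327060 - -12704 = -327060 + 12704 = -314356$)
$\frac{1}{J} = \frac{1}{-314356} = - \frac{1}{314356}$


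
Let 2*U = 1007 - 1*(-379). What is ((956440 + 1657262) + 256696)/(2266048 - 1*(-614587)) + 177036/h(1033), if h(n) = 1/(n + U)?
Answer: 880218747776758/2880635 ≈ 3.0556e+8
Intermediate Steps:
U = 693 (U = (1007 - 1*(-379))/2 = (1007 + 379)/2 = (1/2)*1386 = 693)
h(n) = 1/(693 + n) (h(n) = 1/(n + 693) = 1/(693 + n))
((956440 + 1657262) + 256696)/(2266048 - 1*(-614587)) + 177036/h(1033) = ((956440 + 1657262) + 256696)/(2266048 - 1*(-614587)) + 177036/(1/(693 + 1033)) = (2613702 + 256696)/(2266048 + 614587) + 177036/(1/1726) = 2870398/2880635 + 177036/(1/1726) = 2870398*(1/2880635) + 177036*1726 = 2870398/2880635 + 305564136 = 880218747776758/2880635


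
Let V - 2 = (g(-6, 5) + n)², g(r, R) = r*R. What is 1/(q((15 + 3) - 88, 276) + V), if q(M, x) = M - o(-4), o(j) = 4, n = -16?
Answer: 1/2044 ≈ 0.00048924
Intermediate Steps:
q(M, x) = -4 + M (q(M, x) = M - 1*4 = M - 4 = -4 + M)
g(r, R) = R*r
V = 2118 (V = 2 + (5*(-6) - 16)² = 2 + (-30 - 16)² = 2 + (-46)² = 2 + 2116 = 2118)
1/(q((15 + 3) - 88, 276) + V) = 1/((-4 + ((15 + 3) - 88)) + 2118) = 1/((-4 + (18 - 88)) + 2118) = 1/((-4 - 70) + 2118) = 1/(-74 + 2118) = 1/2044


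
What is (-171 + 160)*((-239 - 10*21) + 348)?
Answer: 1111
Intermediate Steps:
(-171 + 160)*((-239 - 10*21) + 348) = -11*((-239 - 1*210) + 348) = -11*((-239 - 210) + 348) = -11*(-449 + 348) = -11*(-101) = 1111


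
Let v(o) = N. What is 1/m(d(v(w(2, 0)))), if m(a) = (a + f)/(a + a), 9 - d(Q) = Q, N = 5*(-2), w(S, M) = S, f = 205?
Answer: 19/112 ≈ 0.16964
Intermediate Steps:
N = -10
v(o) = -10
d(Q) = 9 - Q
m(a) = (205 + a)/(2*a) (m(a) = (a + 205)/(a + a) = (205 + a)/((2*a)) = (205 + a)*(1/(2*a)) = (205 + a)/(2*a))
1/m(d(v(w(2, 0)))) = 1/((205 + (9 - 1*(-10)))/(2*(9 - 1*(-10)))) = 1/((205 + (9 + 10))/(2*(9 + 10))) = 1/((½)*(205 + 19)/19) = 1/((½)*(1/19)*224) = 1/(112/19) = 19/112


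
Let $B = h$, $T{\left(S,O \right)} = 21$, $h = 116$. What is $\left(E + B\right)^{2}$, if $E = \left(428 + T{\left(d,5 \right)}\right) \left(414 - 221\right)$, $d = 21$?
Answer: $7529553529$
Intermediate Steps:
$B = 116$
$E = 86657$ ($E = \left(428 + 21\right) \left(414 - 221\right) = 449 \cdot 193 = 86657$)
$\left(E + B\right)^{2} = \left(86657 + 116\right)^{2} = 86773^{2} = 7529553529$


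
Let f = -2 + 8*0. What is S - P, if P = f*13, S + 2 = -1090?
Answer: -1066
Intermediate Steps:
S = -1092 (S = -2 - 1090 = -1092)
f = -2 (f = -2 + 0 = -2)
P = -26 (P = -2*13 = -26)
S - P = -1092 - 1*(-26) = -1092 + 26 = -1066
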